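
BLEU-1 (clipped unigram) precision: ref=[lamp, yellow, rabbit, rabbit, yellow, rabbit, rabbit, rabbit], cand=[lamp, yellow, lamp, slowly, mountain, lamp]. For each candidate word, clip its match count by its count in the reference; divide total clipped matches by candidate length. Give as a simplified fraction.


Reference word counts: {'lamp': 1, 'rabbit': 5, 'yellow': 2}
Checking each candidate word (with clipping):
  'lamp' -> in reference (ref count 1, used 1/1) -> match (matches: 1)
  'yellow' -> in reference (ref count 2, used 1/2) -> match (matches: 2)
  'lamp' -> ref count 1 already used up (1/1) -> clipped, no match (matches: 2)
  'slowly' -> not in reference -> no match (matches: 2)
  'mountain' -> not in reference -> no match (matches: 2)
  'lamp' -> ref count 1 already used up (1/1) -> clipped, no match (matches: 2)
Clipped matches: 2, Candidate length: 6
Precision = 2/6 = 1/3

1/3


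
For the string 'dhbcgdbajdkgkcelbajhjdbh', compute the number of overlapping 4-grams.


String 'dhbcgdbajdkgkcelbajhjdbh' has length L = 24.
Number of overlapping n-grams = L - n + 1
Substituting: 24 - 4 + 1 = 21

21


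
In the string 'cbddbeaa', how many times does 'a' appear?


Scanning 'cbddbeaa' for 'a':
  Position 6: 'a' -> MATCH (count: 1)
  Position 7: 'a' -> MATCH (count: 2)
Total occurrences of 'a': 2

2


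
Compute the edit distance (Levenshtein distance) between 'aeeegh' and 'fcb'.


Building DP table for s1='aeeegh' (len 6) and s2='fcb' (len 3):
       f  c  b
    0  1  2  3
  a 1  1  2  3
  e 2  2  2  3
  e 3  3  3  3
  e 4  4  4  4
  g 5  5  5  5
  h 6  6  6  6
Edit distance = dp[6][3] = 6

6


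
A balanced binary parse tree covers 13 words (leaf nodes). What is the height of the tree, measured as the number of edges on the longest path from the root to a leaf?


In a balanced binary tree with n leaves the deepest leaf is ceil(log2(n)) edges below the root.
log2(13) = 3.7004
ceil(3.7004) = 4
height (edges) = 4

4


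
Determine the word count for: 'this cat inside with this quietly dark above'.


Counting words by splitting on spaces:
  Word 1: 'this'
  Word 2: 'cat'
  Word 3: 'inside'
  Word 4: 'with'
  Word 5: 'this'
  Word 6: 'quietly'
  Word 7: 'dark'
  Word 8: 'above'
Total words: 8

8


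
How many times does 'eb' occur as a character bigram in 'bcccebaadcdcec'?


Scanning 'bcccebaadcdcec' for bigram 'eb':
  Position 0: 'bc' -> no
  Position 1: 'cc' -> no
  Position 2: 'cc' -> no
  Position 3: 'ce' -> no
  Position 4: 'eb' -> MATCH
  Position 5: 'ba' -> no
  Position 6: 'aa' -> no
  Position 7: 'ad' -> no
  Position 8: 'dc' -> no
  Position 9: 'cd' -> no
  Position 10: 'dc' -> no
  Position 11: 'ce' -> no
  Position 12: 'ec' -> no
Total matches: 1

1


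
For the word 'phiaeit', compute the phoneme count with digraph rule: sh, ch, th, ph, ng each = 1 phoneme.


Parsing 'phiaeit' greedily, digraphs first:
  'ph' -> digraph (1 consonant phoneme) (phonemes so far: 1)
  'i' -> vowel phoneme (phonemes so far: 2)
  'a' -> vowel phoneme (phonemes so far: 3)
  'e' -> vowel phoneme (phonemes so far: 4)
  'i' -> vowel phoneme (phonemes so far: 5)
  't' -> consonant phoneme (phonemes so far: 6)
Total phonemes: 6

6


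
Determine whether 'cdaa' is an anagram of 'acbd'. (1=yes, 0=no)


Sort characters of 'cdaa': 'aacd'
Sort characters of 'acbd': 'abcd'
Sorted forms differ -> they are NOT anagrams
Result: 0

0


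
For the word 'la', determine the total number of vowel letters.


Scanning each character of 'la':
  Position 1: 'l' -> consonant (running count: 0)
  Position 2: 'a' -> vowel (running count: 1)
Total vowels: 1

1


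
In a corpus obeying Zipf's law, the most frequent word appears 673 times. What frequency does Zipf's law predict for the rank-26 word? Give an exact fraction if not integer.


Zipf's law: freq(rank) = f1 / rank
f1 = 673, rank = 26
freq = 673 / 26
GCD(673, 26) = 1
Simplified: 673/26

673/26


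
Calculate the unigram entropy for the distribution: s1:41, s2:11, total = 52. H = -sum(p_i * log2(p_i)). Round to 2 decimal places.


Computing entropy H = -sum(p_i * log2(p_i)):
  s1: p = 41/52 = 0.7885, -p*log2(p) = 0.2704
  s2: p = 11/52 = 0.2115, -p*log2(p) = 0.4741
H = sum of terms = 0.7445
Rounded to 2 decimals: 0.74

0.74


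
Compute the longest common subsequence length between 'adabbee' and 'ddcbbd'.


DP table for LCS of 'adabbee' and 'ddcbbd':
       d  d  c  b  b  d
    0  0  0  0  0  0  0
  a 0  0  0  0  0  0  0
  d 0  1  1  1  1  1  1
  a 0  1  1  1  1  1  1
  b 0  1  1  1  2  2  2
  b 0  1  1  1  2  3  3
  e 0  1  1  1  2  3  3
  e 0  1  1  1  2  3  3
LCS: 'dbb'
LCS length = 3

3


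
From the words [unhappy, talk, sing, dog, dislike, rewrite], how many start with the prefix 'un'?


Checking each word for prefix 'un':
  'unhappy' -> YES, starts with 'un' (count: 1)
  'talk' -> no (count: 1)
  'sing' -> no (count: 1)
  'dog' -> no (count: 1)
  'dislike' -> no (count: 1)
  'rewrite' -> no (count: 1)
Total with prefix 'un': 1

1


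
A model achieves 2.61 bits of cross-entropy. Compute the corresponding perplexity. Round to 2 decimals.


Perplexity formula: PP = 2^H
H = 2.61
PP = 2^2.61
Decompose: 2^2.61 = 2^2 * 2^0.61
2^2 = 4, 2^0.61 ~ 1.5262592
PP ~ 4 * 1.5262592 = 6.1050368
Rounded to 2 decimals: 6.11

6.11


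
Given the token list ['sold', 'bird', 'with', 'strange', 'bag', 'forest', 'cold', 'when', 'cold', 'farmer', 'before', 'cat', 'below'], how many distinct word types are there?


Listing all tokens and tracking unique types:
  Token 1: 'sold' -> NEW (unique so far: 1)
  Token 2: 'bird' -> NEW (unique so far: 2)
  Token 3: 'with' -> NEW (unique so far: 3)
  Token 4: 'strange' -> NEW (unique so far: 4)
  Token 5: 'bag' -> NEW (unique so far: 5)
  Token 6: 'forest' -> NEW (unique so far: 6)
  Token 7: 'cold' -> NEW (unique so far: 7)
  Token 8: 'when' -> NEW (unique so far: 8)
  Token 9: 'cold' -> duplicate (unique so far: 8)
  Token 10: 'farmer' -> NEW (unique so far: 9)
  Token 11: 'before' -> NEW (unique so far: 10)
  Token 12: 'cat' -> NEW (unique so far: 11)
  Token 13: 'below' -> NEW (unique so far: 12)
Unique types: ('bag', 'before', 'below', 'bird', 'cat', 'cold', 'farmer', 'forest', 'sold', 'strange', 'when', 'with')
Vocabulary size: 12

12


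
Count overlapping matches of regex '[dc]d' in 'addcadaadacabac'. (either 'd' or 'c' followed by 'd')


Pattern: [dc]d means either 'd' or 'c' followed by 'd'.
Scanning 'addcadaadacabac' position-by-position:
  Pos 0: window 'ad' -> no
  Pos 1: window 'dd' -> MATCH
  Pos 2: window 'dc' -> no
  Pos 3: window 'ca' -> no
  Pos 4: window 'ad' -> no
  Pos 5: window 'da' -> no
  Pos 6: window 'aa' -> no
  Pos 7: window 'ad' -> no
  Pos 8: window 'da' -> no
  Pos 9: window 'ac' -> no
  Pos 10: window 'ca' -> no
  Pos 11: window 'ab' -> no
  Pos 12: window 'ba' -> no
  Pos 13: window 'ac' -> no
  Pos 14: window 'c' -> no
Total matches: 1

1


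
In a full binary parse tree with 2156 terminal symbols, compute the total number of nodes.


Leaf nodes (terminals): 2156
Internal nodes = n - 1 = 2156 - 1 = 2155
Total = leaves + internal = 2156 + 2155 = 4311

4311


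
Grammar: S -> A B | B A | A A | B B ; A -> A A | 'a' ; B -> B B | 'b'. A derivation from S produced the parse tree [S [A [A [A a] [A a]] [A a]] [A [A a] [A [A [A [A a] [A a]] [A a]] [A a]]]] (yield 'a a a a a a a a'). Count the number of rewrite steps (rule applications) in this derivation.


Every bracketed nonterminal node [X ...] in the tree is produced by exactly one rule application.
Reading the tree off as a leftmost derivation:
  Step 1: S  =>  A A   (applied S -> A A)
  Step 2: A A  =>  A A A   (applied A -> A A)
  Step 3: A A A  =>  A A A A   (applied A -> A A)
  Step 4: A A A A  =>  a A A A   (applied A -> a)
  Step 5: a A A A  =>  a a A A   (applied A -> a)
  Step 6: a a A A  =>  a a a A   (applied A -> a)
  Step 7: a a a A  =>  a a a A A   (applied A -> A A)
  Step 8: a a a A A  =>  a a a a A   (applied A -> a)
  Step 9: a a a a A  =>  a a a a A A   (applied A -> A A)
  Step 10: a a a a A A  =>  a a a a A A A   (applied A -> A A)
  Step 11: a a a a A A A  =>  a a a a A A A A   (applied A -> A A)
  Step 12: a a a a A A A A  =>  a a a a a A A A   (applied A -> a)
  Step 13: a a a a a A A A  =>  a a a a a a A A   (applied A -> a)
  Step 14: a a a a a a A A  =>  a a a a a a a A   (applied A -> a)
  Step 15: a a a a a a a A  =>  a a a a a a a a   (applied A -> a)
Final yield: a a a a a a a a
Total rewrite steps: 15

15


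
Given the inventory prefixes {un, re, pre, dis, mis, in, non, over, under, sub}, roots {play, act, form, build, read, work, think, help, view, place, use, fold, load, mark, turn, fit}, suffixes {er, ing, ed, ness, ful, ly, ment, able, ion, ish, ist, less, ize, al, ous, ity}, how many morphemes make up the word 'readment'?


Segmenting 'readment' against the inventory:
  'read' -> root (morpheme 1)
  'ment' -> suffix (morpheme 2)
Total morphemes: 2

2


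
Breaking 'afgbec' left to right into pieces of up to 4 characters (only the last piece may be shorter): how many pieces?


'afgbec' has 6 characters.
Chunking with max size 4:
  Chunk 1: 'afgb' (positions 0-3)
  Chunk 2: 'ec' (positions 4-5)
Total chunks: ceil(6 / 4) = 2

2


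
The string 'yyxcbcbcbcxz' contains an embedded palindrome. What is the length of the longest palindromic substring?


Scanning 'yyxcbcbcbcxz' for palindromic substrings.
Substring at positions 2-10: 'xcbcbcbcx'.
Check: reverse('xcbcbcbcx') = 'xcbcbcbcx' -> palindrome confirmed.
Neighbouring characters ('y' / 'z') break symmetry, so it cannot extend further.
No longer palindromic substring exists; longest length = 9

9


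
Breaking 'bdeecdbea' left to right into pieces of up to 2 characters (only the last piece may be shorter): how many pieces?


'bdeecdbea' has 9 characters.
Chunking with max size 2:
  Chunk 1: 'bd' (positions 0-1)
  Chunk 2: 'ee' (positions 2-3)
  Chunk 3: 'cd' (positions 4-5)
  Chunk 4: 'be' (positions 6-7)
  Chunk 5: 'a' (positions 8-8)
Total chunks: ceil(9 / 2) = 5

5


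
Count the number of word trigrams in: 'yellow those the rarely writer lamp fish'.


Word trigrams from [7] words:
  Trigram 1: (yellow those the)
  Trigram 2: (those the rarely)
  Trigram 3: (the rarely writer)
  Trigram 4: (rarely writer lamp)
  Trigram 5: (writer lamp fish)
Total word trigrams: 7 - 2 = 5

5


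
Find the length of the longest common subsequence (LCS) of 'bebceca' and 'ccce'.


DP table for LCS of 'bebceca' and 'ccce':
       c  c  c  e
    0  0  0  0  0
  b 0  0  0  0  0
  e 0  0  0  0  1
  b 0  0  0  0  1
  c 0  1  1  1  1
  e 0  1  1  1  2
  c 0  1  2  2  2
  a 0  1  2  2  2
LCS: 'ce'
LCS length = 2

2


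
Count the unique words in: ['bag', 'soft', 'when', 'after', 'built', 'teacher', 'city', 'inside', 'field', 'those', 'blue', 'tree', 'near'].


Listing all tokens and tracking unique types:
  Token 1: 'bag' -> NEW (unique so far: 1)
  Token 2: 'soft' -> NEW (unique so far: 2)
  Token 3: 'when' -> NEW (unique so far: 3)
  Token 4: 'after' -> NEW (unique so far: 4)
  Token 5: 'built' -> NEW (unique so far: 5)
  Token 6: 'teacher' -> NEW (unique so far: 6)
  Token 7: 'city' -> NEW (unique so far: 7)
  Token 8: 'inside' -> NEW (unique so far: 8)
  Token 9: 'field' -> NEW (unique so far: 9)
  Token 10: 'those' -> NEW (unique so far: 10)
  Token 11: 'blue' -> NEW (unique so far: 11)
  Token 12: 'tree' -> NEW (unique so far: 12)
  Token 13: 'near' -> NEW (unique so far: 13)
Unique types: ('after', 'bag', 'blue', 'built', 'city', 'field', 'inside', 'near', 'soft', 'teacher', 'those', 'tree', 'when')
Vocabulary size: 13

13


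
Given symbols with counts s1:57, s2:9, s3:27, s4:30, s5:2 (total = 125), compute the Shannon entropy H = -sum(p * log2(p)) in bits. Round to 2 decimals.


Computing entropy H = -sum(p_i * log2(p_i)):
  s1: p = 57/125 = 0.4560, -p*log2(p) = 0.5166
  s2: p = 9/125 = 0.0720, -p*log2(p) = 0.2733
  s3: p = 27/125 = 0.2160, -p*log2(p) = 0.4776
  s4: p = 30/125 = 0.2400, -p*log2(p) = 0.4941
  s5: p = 2/125 = 0.0160, -p*log2(p) = 0.0955
H = sum of terms = 1.8571
Rounded to 2 decimals: 1.86

1.86


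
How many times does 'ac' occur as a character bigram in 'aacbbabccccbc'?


Scanning 'aacbbabccccbc' for bigram 'ac':
  Position 0: 'aa' -> no
  Position 1: 'ac' -> MATCH
  Position 2: 'cb' -> no
  Position 3: 'bb' -> no
  Position 4: 'ba' -> no
  Position 5: 'ab' -> no
  Position 6: 'bc' -> no
  Position 7: 'cc' -> no
  Position 8: 'cc' -> no
  Position 9: 'cc' -> no
  Position 10: 'cb' -> no
  Position 11: 'bc' -> no
Total matches: 1

1


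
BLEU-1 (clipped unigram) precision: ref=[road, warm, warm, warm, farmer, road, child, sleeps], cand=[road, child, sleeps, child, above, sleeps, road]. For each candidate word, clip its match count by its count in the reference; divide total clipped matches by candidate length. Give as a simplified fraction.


Reference word counts: {'child': 1, 'farmer': 1, 'road': 2, 'sleeps': 1, 'warm': 3}
Checking each candidate word (with clipping):
  'road' -> in reference (ref count 2, used 1/2) -> match (matches: 1)
  'child' -> in reference (ref count 1, used 1/1) -> match (matches: 2)
  'sleeps' -> in reference (ref count 1, used 1/1) -> match (matches: 3)
  'child' -> ref count 1 already used up (1/1) -> clipped, no match (matches: 3)
  'above' -> not in reference -> no match (matches: 3)
  'sleeps' -> ref count 1 already used up (1/1) -> clipped, no match (matches: 3)
  'road' -> in reference (ref count 2, used 2/2) -> match (matches: 4)
Clipped matches: 4, Candidate length: 7
Precision = 4/7

4/7


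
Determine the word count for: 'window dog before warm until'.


Counting words by splitting on spaces:
  Word 1: 'window'
  Word 2: 'dog'
  Word 3: 'before'
  Word 4: 'warm'
  Word 5: 'until'
Total words: 5

5


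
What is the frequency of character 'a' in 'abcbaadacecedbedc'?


Scanning 'abcbaadacecedbedc' for 'a':
  Position 0: 'a' -> MATCH (count: 1)
  Position 4: 'a' -> MATCH (count: 2)
  Position 5: 'a' -> MATCH (count: 3)
  Position 7: 'a' -> MATCH (count: 4)
Total occurrences of 'a': 4

4


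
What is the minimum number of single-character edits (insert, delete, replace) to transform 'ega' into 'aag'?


Building DP table for s1='ega' (len 3) and s2='aag' (len 3):
       a  a  g
    0  1  2  3
  e 1  1  2  3
  g 2  2  2  2
  a 3  2  2  3
Edit distance = dp[3][3] = 3

3


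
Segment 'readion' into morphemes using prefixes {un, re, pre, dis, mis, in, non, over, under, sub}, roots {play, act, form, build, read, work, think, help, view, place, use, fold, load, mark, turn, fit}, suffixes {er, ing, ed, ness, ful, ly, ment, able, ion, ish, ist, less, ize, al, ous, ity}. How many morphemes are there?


Segmenting 'readion' against the inventory:
  'read' -> root (morpheme 1)
  'ion' -> suffix (morpheme 2)
Total morphemes: 2

2


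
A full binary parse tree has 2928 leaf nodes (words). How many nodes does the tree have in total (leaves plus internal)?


Leaf nodes (terminals): 2928
Internal nodes = n - 1 = 2928 - 1 = 2927
Total = leaves + internal = 2928 + 2927 = 5855

5855


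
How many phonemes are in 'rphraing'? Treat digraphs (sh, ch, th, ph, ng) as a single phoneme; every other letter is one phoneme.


Parsing 'rphraing' greedily, digraphs first:
  'r' -> consonant phoneme (phonemes so far: 1)
  'ph' -> digraph (1 consonant phoneme) (phonemes so far: 2)
  'r' -> consonant phoneme (phonemes so far: 3)
  'a' -> vowel phoneme (phonemes so far: 4)
  'i' -> vowel phoneme (phonemes so far: 5)
  'ng' -> digraph (1 consonant phoneme) (phonemes so far: 6)
Total phonemes: 6

6


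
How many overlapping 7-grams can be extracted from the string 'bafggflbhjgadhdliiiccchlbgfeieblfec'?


String 'bafggflbhjgadhdliiiccchlbgfeieblfec' has length L = 35.
Number of overlapping n-grams = L - n + 1
Substituting: 35 - 7 + 1 = 29

29


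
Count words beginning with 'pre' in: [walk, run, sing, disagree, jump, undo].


Checking each word for prefix 'pre':
  'walk' -> no (count: 0)
  'run' -> no (count: 0)
  'sing' -> no (count: 0)
  'disagree' -> no (count: 0)
  'jump' -> no (count: 0)
  'undo' -> no (count: 0)
Total with prefix 'pre': 0

0


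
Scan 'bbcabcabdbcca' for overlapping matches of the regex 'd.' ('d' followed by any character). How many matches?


Pattern: d. means 'd' followed by any character.
Scanning 'bbcabcabdbcca' position-by-position:
  Pos 0: window 'bb' -> no
  Pos 1: window 'bc' -> no
  Pos 2: window 'ca' -> no
  Pos 3: window 'ab' -> no
  Pos 4: window 'bc' -> no
  Pos 5: window 'ca' -> no
  Pos 6: window 'ab' -> no
  Pos 7: window 'bd' -> no
  Pos 8: window 'db' -> MATCH
  Pos 9: window 'bc' -> no
  Pos 10: window 'cc' -> no
  Pos 11: window 'ca' -> no
  Pos 12: window 'a' -> no
Total matches: 1

1


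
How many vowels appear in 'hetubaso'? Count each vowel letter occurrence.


Scanning each character of 'hetubaso':
  Position 1: 'h' -> consonant (running count: 0)
  Position 2: 'e' -> vowel (running count: 1)
  Position 3: 't' -> consonant (running count: 1)
  Position 4: 'u' -> vowel (running count: 2)
  Position 5: 'b' -> consonant (running count: 2)
  Position 6: 'a' -> vowel (running count: 3)
  Position 7: 's' -> consonant (running count: 3)
  Position 8: 'o' -> vowel (running count: 4)
Total vowels: 4

4


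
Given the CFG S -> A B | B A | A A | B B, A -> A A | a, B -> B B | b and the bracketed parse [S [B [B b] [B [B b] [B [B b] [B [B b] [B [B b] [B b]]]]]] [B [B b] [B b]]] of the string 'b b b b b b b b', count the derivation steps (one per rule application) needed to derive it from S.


Every bracketed nonterminal node [X ...] in the tree is produced by exactly one rule application.
Reading the tree off as a leftmost derivation:
  Step 1: S  =>  B B   (applied S -> B B)
  Step 2: B B  =>  B B B   (applied B -> B B)
  Step 3: B B B  =>  b B B   (applied B -> b)
  Step 4: b B B  =>  b B B B   (applied B -> B B)
  Step 5: b B B B  =>  b b B B   (applied B -> b)
  Step 6: b b B B  =>  b b B B B   (applied B -> B B)
  Step 7: b b B B B  =>  b b b B B   (applied B -> b)
  Step 8: b b b B B  =>  b b b B B B   (applied B -> B B)
  Step 9: b b b B B B  =>  b b b b B B   (applied B -> b)
  Step 10: b b b b B B  =>  b b b b B B B   (applied B -> B B)
  Step 11: b b b b B B B  =>  b b b b b B B   (applied B -> b)
  Step 12: b b b b b B B  =>  b b b b b b B   (applied B -> b)
  Step 13: b b b b b b B  =>  b b b b b b B B   (applied B -> B B)
  Step 14: b b b b b b B B  =>  b b b b b b b B   (applied B -> b)
  Step 15: b b b b b b b B  =>  b b b b b b b b   (applied B -> b)
Final yield: b b b b b b b b
Total rewrite steps: 15

15


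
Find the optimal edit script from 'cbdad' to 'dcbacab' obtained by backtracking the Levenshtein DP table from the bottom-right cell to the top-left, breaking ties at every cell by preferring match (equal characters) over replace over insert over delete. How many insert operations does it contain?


Edit distance = 4. Backtracking from cell (5, 7) with preference match > replace > insert > delete,
then listing the resulting alignment 'cbdad' -> 'dcbacab' left to right:
  Step 1: insert 'd' [insertion #1]
  Step 2: keep 'c'
  Step 3: keep 'b'
  Step 4: insert 'a' [insertion #2]
  Step 5: replace d->c
  Step 6: keep 'a'
  Step 7: replace d->b
Total insertions: 2

2


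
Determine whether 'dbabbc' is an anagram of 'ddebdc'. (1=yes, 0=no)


Sort characters of 'dbabbc': 'abbbcd'
Sort characters of 'ddebdc': 'bcddde'
Sorted forms differ -> they are NOT anagrams
Result: 0

0


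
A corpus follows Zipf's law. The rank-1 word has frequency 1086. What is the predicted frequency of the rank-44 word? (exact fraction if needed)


Zipf's law: freq(rank) = f1 / rank
f1 = 1086, rank = 44
freq = 1086 / 44
GCD(1086, 44) = 2
Simplified: 543/22

543/22


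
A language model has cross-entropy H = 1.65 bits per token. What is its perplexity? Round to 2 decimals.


Perplexity formula: PP = 2^H
H = 1.65
PP = 2^1.65
Decompose: 2^1.65 = 2^1 * 2^0.65
2^1 = 2, 2^0.65 ~ 1.5691682
PP ~ 2 * 1.5691682 = 3.1383364
Rounded to 2 decimals: 3.14

3.14


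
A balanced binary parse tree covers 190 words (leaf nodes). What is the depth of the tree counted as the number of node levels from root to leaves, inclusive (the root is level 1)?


In a balanced binary tree with n leaves the deepest leaf is ceil(log2(n)) edges below the root,
so counting node levels inclusive of root and leaves gives ceil(log2(n)) + 1 levels.
log2(190) = 7.5699
ceil(7.5699) = 8
levels = 8 + 1 = 9

9


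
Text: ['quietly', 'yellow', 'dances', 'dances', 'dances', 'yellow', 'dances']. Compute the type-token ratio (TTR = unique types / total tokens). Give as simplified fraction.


Tokens: 7
Unique types: ('dances', 'quietly', 'yellow') = 3
TTR = 3/7
Already in lowest terms.

3/7


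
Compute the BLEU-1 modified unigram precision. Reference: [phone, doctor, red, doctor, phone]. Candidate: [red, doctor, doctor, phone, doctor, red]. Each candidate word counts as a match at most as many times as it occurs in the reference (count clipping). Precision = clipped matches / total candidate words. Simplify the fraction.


Reference word counts: {'doctor': 2, 'phone': 2, 'red': 1}
Checking each candidate word (with clipping):
  'red' -> in reference (ref count 1, used 1/1) -> match (matches: 1)
  'doctor' -> in reference (ref count 2, used 1/2) -> match (matches: 2)
  'doctor' -> in reference (ref count 2, used 2/2) -> match (matches: 3)
  'phone' -> in reference (ref count 2, used 1/2) -> match (matches: 4)
  'doctor' -> ref count 2 already used up (2/2) -> clipped, no match (matches: 4)
  'red' -> ref count 1 already used up (1/1) -> clipped, no match (matches: 4)
Clipped matches: 4, Candidate length: 6
Precision = 4/6 = 2/3

2/3


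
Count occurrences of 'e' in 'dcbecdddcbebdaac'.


Scanning 'dcbecdddcbebdaac' for 'e':
  Position 3: 'e' -> MATCH (count: 1)
  Position 10: 'e' -> MATCH (count: 2)
Total occurrences of 'e': 2

2


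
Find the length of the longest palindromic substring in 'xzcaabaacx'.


Scanning 'xzcaabaacx' for palindromic substrings.
Substring at positions 2-8: 'caabaac'.
Check: reverse('caabaac') = 'caabaac' -> palindrome confirmed.
Neighbouring characters ('z' / 'x') break symmetry, so it cannot extend further.
No longer palindromic substring exists; longest length = 7

7


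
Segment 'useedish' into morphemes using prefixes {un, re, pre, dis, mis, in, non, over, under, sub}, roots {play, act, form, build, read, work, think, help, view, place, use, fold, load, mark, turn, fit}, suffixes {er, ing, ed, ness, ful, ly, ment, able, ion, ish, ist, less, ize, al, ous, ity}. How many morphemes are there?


Segmenting 'useedish' against the inventory:
  'use' -> root (morpheme 1)
  'ed' -> suffix (morpheme 2)
  'ish' -> suffix (morpheme 3)
Total morphemes: 3

3


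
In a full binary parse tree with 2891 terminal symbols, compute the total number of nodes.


Leaf nodes (terminals): 2891
Internal nodes = n - 1 = 2891 - 1 = 2890
Total = leaves + internal = 2891 + 2890 = 5781

5781


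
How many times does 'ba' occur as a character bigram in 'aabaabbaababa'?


Scanning 'aabaabbaababa' for bigram 'ba':
  Position 0: 'aa' -> no
  Position 1: 'ab' -> no
  Position 2: 'ba' -> MATCH
  Position 3: 'aa' -> no
  Position 4: 'ab' -> no
  Position 5: 'bb' -> no
  Position 6: 'ba' -> MATCH
  Position 7: 'aa' -> no
  Position 8: 'ab' -> no
  Position 9: 'ba' -> MATCH
  Position 10: 'ab' -> no
  Position 11: 'ba' -> MATCH
Total matches: 4

4


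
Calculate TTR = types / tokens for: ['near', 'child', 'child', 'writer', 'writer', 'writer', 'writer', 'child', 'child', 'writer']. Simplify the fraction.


Tokens: 10
Unique types: ('child', 'near', 'writer') = 3
TTR = 3/10
Already in lowest terms.

3/10


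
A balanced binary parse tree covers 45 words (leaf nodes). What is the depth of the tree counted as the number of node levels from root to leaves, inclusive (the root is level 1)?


In a balanced binary tree with n leaves the deepest leaf is ceil(log2(n)) edges below the root,
so counting node levels inclusive of root and leaves gives ceil(log2(n)) + 1 levels.
log2(45) = 5.4919
ceil(5.4919) = 6
levels = 6 + 1 = 7

7


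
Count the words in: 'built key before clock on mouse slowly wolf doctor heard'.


Counting words by splitting on spaces:
  Word 1: 'built'
  Word 2: 'key'
  Word 3: 'before'
  Word 4: 'clock'
  Word 5: 'on'
  Word 6: 'mouse'
  Word 7: 'slowly'
  Word 8: 'wolf'
  Word 9: 'doctor'
  Word 10: 'heard'
Total words: 10

10


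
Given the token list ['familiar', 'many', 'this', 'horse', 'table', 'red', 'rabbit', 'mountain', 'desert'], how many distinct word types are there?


Listing all tokens and tracking unique types:
  Token 1: 'familiar' -> NEW (unique so far: 1)
  Token 2: 'many' -> NEW (unique so far: 2)
  Token 3: 'this' -> NEW (unique so far: 3)
  Token 4: 'horse' -> NEW (unique so far: 4)
  Token 5: 'table' -> NEW (unique so far: 5)
  Token 6: 'red' -> NEW (unique so far: 6)
  Token 7: 'rabbit' -> NEW (unique so far: 7)
  Token 8: 'mountain' -> NEW (unique so far: 8)
  Token 9: 'desert' -> NEW (unique so far: 9)
Unique types: ('desert', 'familiar', 'horse', 'many', 'mountain', 'rabbit', 'red', 'table', 'this')
Vocabulary size: 9

9


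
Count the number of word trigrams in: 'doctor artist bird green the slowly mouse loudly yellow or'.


Word trigrams from [10] words:
  Trigram 1: (doctor artist bird)
  Trigram 2: (artist bird green)
  Trigram 3: (bird green the)
  Trigram 4: (green the slowly)
  Trigram 5: (the slowly mouse)
  Trigram 6: (slowly mouse loudly)
  Trigram 7: (mouse loudly yellow)
  Trigram 8: (loudly yellow or)
Total word trigrams: 10 - 2 = 8

8


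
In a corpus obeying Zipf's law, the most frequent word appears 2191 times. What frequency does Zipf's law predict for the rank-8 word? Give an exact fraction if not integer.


Zipf's law: freq(rank) = f1 / rank
f1 = 2191, rank = 8
freq = 2191 / 8
GCD(2191, 8) = 1
Simplified: 2191/8

2191/8


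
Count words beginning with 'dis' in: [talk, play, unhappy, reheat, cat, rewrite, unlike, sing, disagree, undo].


Checking each word for prefix 'dis':
  'talk' -> no (count: 0)
  'play' -> no (count: 0)
  'unhappy' -> no (count: 0)
  'reheat' -> no (count: 0)
  'cat' -> no (count: 0)
  'rewrite' -> no (count: 0)
  'unlike' -> no (count: 0)
  'sing' -> no (count: 0)
  'disagree' -> YES, starts with 'dis' (count: 1)
  'undo' -> no (count: 1)
Total with prefix 'dis': 1

1


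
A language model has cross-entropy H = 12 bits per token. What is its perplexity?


Perplexity formula: PP = 2^H
H = 12
PP = 2^12
PP = 2^12 = 4096

4096


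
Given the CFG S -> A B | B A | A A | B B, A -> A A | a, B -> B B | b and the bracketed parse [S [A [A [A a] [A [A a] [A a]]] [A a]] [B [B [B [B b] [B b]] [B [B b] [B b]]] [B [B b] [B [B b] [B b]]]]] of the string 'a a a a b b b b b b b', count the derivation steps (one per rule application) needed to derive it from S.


Every bracketed nonterminal node [X ...] in the tree is produced by exactly one rule application.
Reading the tree off as a leftmost derivation:
  Step 1: S  =>  A B   (applied S -> A B)
  Step 2: A B  =>  A A B   (applied A -> A A)
  Step 3: A A B  =>  A A A B   (applied A -> A A)
  Step 4: A A A B  =>  a A A B   (applied A -> a)
  Step 5: a A A B  =>  a A A A B   (applied A -> A A)
  Step 6: a A A A B  =>  a a A A B   (applied A -> a)
  Step 7: a a A A B  =>  a a a A B   (applied A -> a)
  Step 8: a a a A B  =>  a a a a B   (applied A -> a)
  Step 9: a a a a B  =>  a a a a B B   (applied B -> B B)
  Step 10: a a a a B B  =>  a a a a B B B   (applied B -> B B)
  Step 11: a a a a B B B  =>  a a a a B B B B   (applied B -> B B)
  Step 12: a a a a B B B B  =>  a a a a b B B B   (applied B -> b)
  Step 13: a a a a b B B B  =>  a a a a b b B B   (applied B -> b)
  Step 14: a a a a b b B B  =>  a a a a b b B B B   (applied B -> B B)
  Step 15: a a a a b b B B B  =>  a a a a b b b B B   (applied B -> b)
  Step 16: a a a a b b b B B  =>  a a a a b b b b B   (applied B -> b)
  Step 17: a a a a b b b b B  =>  a a a a b b b b B B   (applied B -> B B)
  Step 18: a a a a b b b b B B  =>  a a a a b b b b b B   (applied B -> b)
  Step 19: a a a a b b b b b B  =>  a a a a b b b b b B B   (applied B -> B B)
  Step 20: a a a a b b b b b B B  =>  a a a a b b b b b b B   (applied B -> b)
  Step 21: a a a a b b b b b b B  =>  a a a a b b b b b b b   (applied B -> b)
Final yield: a a a a b b b b b b b
Total rewrite steps: 21

21


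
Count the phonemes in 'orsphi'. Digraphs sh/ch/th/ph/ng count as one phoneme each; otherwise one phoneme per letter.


Parsing 'orsphi' greedily, digraphs first:
  'o' -> vowel phoneme (phonemes so far: 1)
  'r' -> consonant phoneme (phonemes so far: 2)
  's' -> consonant phoneme (phonemes so far: 3)
  'ph' -> digraph (1 consonant phoneme) (phonemes so far: 4)
  'i' -> vowel phoneme (phonemes so far: 5)
Total phonemes: 5

5


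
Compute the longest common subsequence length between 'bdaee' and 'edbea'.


DP table for LCS of 'bdaee' and 'edbea':
       e  d  b  e  a
    0  0  0  0  0  0
  b 0  0  0  1  1  1
  d 0  0  1  1  1  1
  a 0  0  1  1  1  2
  e 0  1  1  1  2  2
  e 0  1  1  1  2  2
LCS: 'ba'
LCS length = 2

2


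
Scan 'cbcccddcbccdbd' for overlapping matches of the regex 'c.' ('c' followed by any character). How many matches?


Pattern: c. means 'c' followed by any character.
Scanning 'cbcccddcbccdbd' position-by-position:
  Pos 0: window 'cb' -> MATCH
  Pos 1: window 'bc' -> no
  Pos 2: window 'cc' -> MATCH
  Pos 3: window 'cc' -> MATCH
  Pos 4: window 'cd' -> MATCH
  Pos 5: window 'dd' -> no
  Pos 6: window 'dc' -> no
  Pos 7: window 'cb' -> MATCH
  Pos 8: window 'bc' -> no
  Pos 9: window 'cc' -> MATCH
  Pos 10: window 'cd' -> MATCH
  Pos 11: window 'db' -> no
  Pos 12: window 'bd' -> no
  Pos 13: window 'd' -> no
Total matches: 7

7


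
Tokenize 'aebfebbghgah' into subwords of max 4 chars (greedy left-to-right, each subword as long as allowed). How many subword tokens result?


'aebfebbghgah' has 12 characters.
Chunking with max size 4:
  Chunk 1: 'aebf' (positions 0-3)
  Chunk 2: 'ebbg' (positions 4-7)
  Chunk 3: 'hgah' (positions 8-11)
Total chunks: ceil(12 / 4) = 3

3


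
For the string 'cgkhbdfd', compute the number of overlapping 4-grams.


String 'cgkhbdfd' has length L = 8.
Number of overlapping n-grams = L - n + 1
Substituting: 8 - 4 + 1 = 5

5


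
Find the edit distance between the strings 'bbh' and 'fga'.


Building DP table for s1='bbh' (len 3) and s2='fga' (len 3):
       f  g  a
    0  1  2  3
  b 1  1  2  3
  b 2  2  2  3
  h 3  3  3  3
Edit distance = dp[3][3] = 3

3


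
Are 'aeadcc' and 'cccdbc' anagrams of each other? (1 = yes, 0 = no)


Sort characters of 'aeadcc': 'aaccde'
Sort characters of 'cccdbc': 'bccccd'
Sorted forms differ -> they are NOT anagrams
Result: 0

0


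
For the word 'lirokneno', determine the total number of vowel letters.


Scanning each character of 'lirokneno':
  Position 1: 'l' -> consonant (running count: 0)
  Position 2: 'i' -> vowel (running count: 1)
  Position 3: 'r' -> consonant (running count: 1)
  Position 4: 'o' -> vowel (running count: 2)
  Position 5: 'k' -> consonant (running count: 2)
  Position 6: 'n' -> consonant (running count: 2)
  Position 7: 'e' -> vowel (running count: 3)
  Position 8: 'n' -> consonant (running count: 3)
  Position 9: 'o' -> vowel (running count: 4)
Total vowels: 4

4


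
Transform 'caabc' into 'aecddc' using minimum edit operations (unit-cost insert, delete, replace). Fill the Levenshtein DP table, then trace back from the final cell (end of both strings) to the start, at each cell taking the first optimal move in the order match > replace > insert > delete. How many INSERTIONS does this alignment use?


Edit distance = 5. Backtracking from cell (5, 6) with preference match > replace > insert > delete,
then listing the resulting alignment 'caabc' -> 'aecddc' left to right:
  Step 1: insert 'a' [insertion #1]
  Step 2: replace c->e
  Step 3: replace a->c
  Step 4: replace a->d
  Step 5: replace b->d
  Step 6: keep 'c'
Total insertions: 1

1


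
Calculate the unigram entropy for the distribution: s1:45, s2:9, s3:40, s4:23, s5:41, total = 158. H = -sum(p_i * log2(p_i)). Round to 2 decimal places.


Computing entropy H = -sum(p_i * log2(p_i)):
  s1: p = 45/158 = 0.2848, -p*log2(p) = 0.5161
  s2: p = 9/158 = 0.0570, -p*log2(p) = 0.2355
  s3: p = 40/158 = 0.2532, -p*log2(p) = 0.5017
  s4: p = 23/158 = 0.1456, -p*log2(p) = 0.4047
  s5: p = 41/158 = 0.2595, -p*log2(p) = 0.5050
H = sum of terms = 2.1630
Rounded to 2 decimals: 2.16

2.16


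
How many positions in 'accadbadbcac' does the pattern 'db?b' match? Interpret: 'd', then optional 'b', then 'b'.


Pattern: db?b means 'd', then optional 'b', then 'b'.
Scanning 'accadbadbcac' position-by-position:
  Pos 0: window 'acc' -> no
  Pos 1: window 'cca' -> no
  Pos 2: window 'cad' -> no
  Pos 3: window 'adb' -> no
  Pos 4: window 'dba' -> MATCH
  Pos 5: window 'bad' -> no
  Pos 6: window 'adb' -> no
  Pos 7: window 'dbc' -> MATCH
  Pos 8: window 'bca' -> no
  Pos 9: window 'cac' -> no
  Pos 10: window 'ac' -> no
  Pos 11: window 'c' -> no
Total matches: 2

2


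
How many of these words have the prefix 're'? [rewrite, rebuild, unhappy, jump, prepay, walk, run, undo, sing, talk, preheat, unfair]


Checking each word for prefix 're':
  'rewrite' -> YES, starts with 're' (count: 1)
  'rebuild' -> YES, starts with 're' (count: 2)
  'unhappy' -> no (count: 2)
  'jump' -> no (count: 2)
  'prepay' -> no (count: 2)
  'walk' -> no (count: 2)
  'run' -> no (count: 2)
  'undo' -> no (count: 2)
  'sing' -> no (count: 2)
  'talk' -> no (count: 2)
  'preheat' -> no (count: 2)
  'unfair' -> no (count: 2)
Total with prefix 're': 2

2


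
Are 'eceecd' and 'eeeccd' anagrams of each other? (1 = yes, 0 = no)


Sort characters of 'eceecd': 'ccdeee'
Sort characters of 'eeeccd': 'ccdeee'
Sorted forms match -> they ARE anagrams
Result: 1

1


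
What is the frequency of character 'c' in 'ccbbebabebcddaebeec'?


Scanning 'ccbbebabebcddaebeec' for 'c':
  Position 0: 'c' -> MATCH (count: 1)
  Position 1: 'c' -> MATCH (count: 2)
  Position 10: 'c' -> MATCH (count: 3)
  Position 18: 'c' -> MATCH (count: 4)
Total occurrences of 'c': 4

4


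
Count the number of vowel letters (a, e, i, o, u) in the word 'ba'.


Scanning each character of 'ba':
  Position 1: 'b' -> consonant (running count: 0)
  Position 2: 'a' -> vowel (running count: 1)
Total vowels: 1

1


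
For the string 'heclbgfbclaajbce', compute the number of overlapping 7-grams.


String 'heclbgfbclaajbce' has length L = 16.
Number of overlapping n-grams = L - n + 1
Substituting: 16 - 7 + 1 = 10

10


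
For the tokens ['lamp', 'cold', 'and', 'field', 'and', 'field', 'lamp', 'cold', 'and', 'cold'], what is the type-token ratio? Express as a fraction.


Tokens: 10
Unique types: ('and', 'cold', 'field', 'lamp') = 4
TTR = 4/10
Simplify: divide both by 2 -> 2/5
TTR = 2/5

2/5


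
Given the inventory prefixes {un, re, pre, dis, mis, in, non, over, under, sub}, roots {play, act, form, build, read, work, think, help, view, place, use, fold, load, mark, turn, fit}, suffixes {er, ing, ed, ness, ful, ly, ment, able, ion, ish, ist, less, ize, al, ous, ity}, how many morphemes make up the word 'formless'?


Segmenting 'formless' against the inventory:
  'form' -> root (morpheme 1)
  'less' -> suffix (morpheme 2)
Total morphemes: 2

2


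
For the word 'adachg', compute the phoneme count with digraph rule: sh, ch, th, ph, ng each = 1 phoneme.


Parsing 'adachg' greedily, digraphs first:
  'a' -> vowel phoneme (phonemes so far: 1)
  'd' -> consonant phoneme (phonemes so far: 2)
  'a' -> vowel phoneme (phonemes so far: 3)
  'ch' -> digraph (1 consonant phoneme) (phonemes so far: 4)
  'g' -> consonant phoneme (phonemes so far: 5)
Total phonemes: 5

5


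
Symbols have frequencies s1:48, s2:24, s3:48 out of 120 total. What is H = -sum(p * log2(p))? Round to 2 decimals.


Computing entropy H = -sum(p_i * log2(p_i)):
  s1: p = 48/120 = 0.4000, -p*log2(p) = 0.5288
  s2: p = 24/120 = 0.2000, -p*log2(p) = 0.4644
  s3: p = 48/120 = 0.4000, -p*log2(p) = 0.5288
H = sum of terms = 1.5220
Rounded to 2 decimals: 1.52

1.52


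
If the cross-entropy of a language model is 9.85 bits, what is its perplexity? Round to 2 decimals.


Perplexity formula: PP = 2^H
H = 9.85
PP = 2^9.85
Decompose: 2^9.85 = 2^9 * 2^0.85
2^9 = 512, 2^0.85 ~ 1.8025009
PP ~ 512 * 1.8025009 = 922.8804608
Rounded to 2 decimals: 922.88

922.88


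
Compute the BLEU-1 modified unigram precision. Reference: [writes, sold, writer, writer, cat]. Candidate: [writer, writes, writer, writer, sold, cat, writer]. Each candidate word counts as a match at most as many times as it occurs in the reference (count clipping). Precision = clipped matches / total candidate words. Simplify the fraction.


Reference word counts: {'cat': 1, 'sold': 1, 'writer': 2, 'writes': 1}
Checking each candidate word (with clipping):
  'writer' -> in reference (ref count 2, used 1/2) -> match (matches: 1)
  'writes' -> in reference (ref count 1, used 1/1) -> match (matches: 2)
  'writer' -> in reference (ref count 2, used 2/2) -> match (matches: 3)
  'writer' -> ref count 2 already used up (2/2) -> clipped, no match (matches: 3)
  'sold' -> in reference (ref count 1, used 1/1) -> match (matches: 4)
  'cat' -> in reference (ref count 1, used 1/1) -> match (matches: 5)
  'writer' -> ref count 2 already used up (2/2) -> clipped, no match (matches: 5)
Clipped matches: 5, Candidate length: 7
Precision = 5/7

5/7


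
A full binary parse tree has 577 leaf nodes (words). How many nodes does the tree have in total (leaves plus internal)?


Leaf nodes (terminals): 577
Internal nodes = n - 1 = 577 - 1 = 576
Total = leaves + internal = 577 + 576 = 1153

1153


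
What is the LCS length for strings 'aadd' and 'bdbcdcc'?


DP table for LCS of 'aadd' and 'bdbcdcc':
       b  d  b  c  d  c  c
    0  0  0  0  0  0  0  0
  a 0  0  0  0  0  0  0  0
  a 0  0  0  0  0  0  0  0
  d 0  0  1  1  1  1  1  1
  d 0  0  1  1  1  2  2  2
LCS: 'dd'
LCS length = 2

2


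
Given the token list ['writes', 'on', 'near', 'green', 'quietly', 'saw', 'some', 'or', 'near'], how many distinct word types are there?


Listing all tokens and tracking unique types:
  Token 1: 'writes' -> NEW (unique so far: 1)
  Token 2: 'on' -> NEW (unique so far: 2)
  Token 3: 'near' -> NEW (unique so far: 3)
  Token 4: 'green' -> NEW (unique so far: 4)
  Token 5: 'quietly' -> NEW (unique so far: 5)
  Token 6: 'saw' -> NEW (unique so far: 6)
  Token 7: 'some' -> NEW (unique so far: 7)
  Token 8: 'or' -> NEW (unique so far: 8)
  Token 9: 'near' -> duplicate (unique so far: 8)
Unique types: ('green', 'near', 'on', 'or', 'quietly', 'saw', 'some', 'writes')
Vocabulary size: 8

8


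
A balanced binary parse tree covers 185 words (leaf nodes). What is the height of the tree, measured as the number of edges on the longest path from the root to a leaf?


In a balanced binary tree with n leaves the deepest leaf is ceil(log2(n)) edges below the root.
log2(185) = 7.5314
ceil(7.5314) = 8
height (edges) = 8

8


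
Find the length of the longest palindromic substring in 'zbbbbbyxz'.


Scanning 'zbbbbbyxz' for palindromic substrings.
Substring at positions 1-5: 'bbbbb'.
Check: reverse('bbbbb') = 'bbbbb' -> palindrome confirmed.
Neighbouring characters ('z' / 'y') break symmetry, so it cannot extend further.
No longer palindromic substring exists; longest length = 5

5


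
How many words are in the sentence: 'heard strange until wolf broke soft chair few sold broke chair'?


Counting words by splitting on spaces:
  Word 1: 'heard'
  Word 2: 'strange'
  Word 3: 'until'
  Word 4: 'wolf'
  Word 5: 'broke'
  Word 6: 'soft'
  Word 7: 'chair'
  Word 8: 'few'
  Word 9: 'sold'
  Word 10: 'broke'
  Word 11: 'chair'
Total words: 11

11


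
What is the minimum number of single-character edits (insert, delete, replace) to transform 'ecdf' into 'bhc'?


Building DP table for s1='ecdf' (len 4) and s2='bhc' (len 3):
       b  h  c
    0  1  2  3
  e 1  1  2  3
  c 2  2  2  2
  d 3  3  3  3
  f 4  4  4  4
Edit distance = dp[4][3] = 4

4
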